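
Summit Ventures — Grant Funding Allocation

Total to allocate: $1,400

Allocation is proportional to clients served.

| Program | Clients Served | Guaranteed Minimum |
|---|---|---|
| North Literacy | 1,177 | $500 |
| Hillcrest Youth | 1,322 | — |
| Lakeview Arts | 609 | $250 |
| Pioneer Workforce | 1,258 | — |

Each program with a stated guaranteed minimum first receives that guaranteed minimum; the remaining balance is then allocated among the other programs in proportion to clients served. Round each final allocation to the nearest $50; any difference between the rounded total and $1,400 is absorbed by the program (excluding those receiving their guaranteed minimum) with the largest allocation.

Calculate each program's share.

North Literacy: $500 · Hillcrest Youth: $350 · Lakeview Arts: $250 · Pioneer Workforce: $300

Minimums first: North Literacy $500; Lakeview Arts $250. Balance $650.
Balance split over remaining clients served 2,580: Hillcrest Youth 333.06 → $350; Pioneer Workforce 316.94 → $300.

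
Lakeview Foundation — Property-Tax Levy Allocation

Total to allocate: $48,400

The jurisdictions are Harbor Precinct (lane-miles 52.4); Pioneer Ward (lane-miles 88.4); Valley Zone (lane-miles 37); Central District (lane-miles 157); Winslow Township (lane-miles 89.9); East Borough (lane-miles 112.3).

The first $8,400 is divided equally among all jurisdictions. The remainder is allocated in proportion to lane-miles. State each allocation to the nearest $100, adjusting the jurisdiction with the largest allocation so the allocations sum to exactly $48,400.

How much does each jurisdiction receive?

Harbor Precinct: $5,300 · Pioneer Ward: $8,000 · Valley Zone: $4,200 · Central District: $13,000 · Winslow Township: $8,100 · East Borough: $9,800

Equal tier: $8,400 ÷ 6 = $1,400 apiece.
Remainder $40,000 by lane-miles (total 537): Harbor Precinct 3,903.17 → $3,900; Pioneer Ward 6,584.73 → $6,600; Valley Zone 2,756.05 → $2,800; Central District 11,694.60 → $11,700; Winslow Township 6,696.46 → $6,700; East Borough 8,364.99 → $8,400.
Rounding difference −$100 on remainder applied to Central District.
Totals: Harbor Precinct $1,400 + $3,900 = $5,300; Pioneer Ward $1,400 + $6,600 = $8,000; Valley Zone $1,400 + $2,800 = $4,200; Central District $1,400 + $11,600 = $13,000; Winslow Township $1,400 + $6,700 = $8,100; East Borough $1,400 + $8,400 = $9,800.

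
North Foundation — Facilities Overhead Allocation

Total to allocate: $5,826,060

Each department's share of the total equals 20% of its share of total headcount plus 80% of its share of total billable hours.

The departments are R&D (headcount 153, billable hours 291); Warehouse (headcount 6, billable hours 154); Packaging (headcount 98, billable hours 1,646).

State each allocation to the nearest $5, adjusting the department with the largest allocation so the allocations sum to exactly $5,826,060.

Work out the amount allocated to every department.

Headcount total 257; billable hours total 2,091.
Combined weights (20% headcount + 80% billable hours): R&D 0.2304; Warehouse 0.0636; Packaging 0.7060.
Unrounded shares: R&D 1,342,326.77; Warehouse 370,470.06; Packaging 4,113,263.17.
At nearest $5: R&D $1,342,325; Warehouse $370,470; Packaging $4,113,265. Sum = $5,826,060.
No rounding difference to absorb.

R&D: $1,342,325; Warehouse: $370,470; Packaging: $4,113,265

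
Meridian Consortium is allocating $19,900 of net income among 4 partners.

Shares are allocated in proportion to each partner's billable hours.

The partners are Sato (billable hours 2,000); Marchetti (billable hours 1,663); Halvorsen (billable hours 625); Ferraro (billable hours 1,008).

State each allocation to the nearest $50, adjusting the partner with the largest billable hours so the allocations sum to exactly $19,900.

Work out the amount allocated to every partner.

Sato: $7,500; Marchetti: $6,250; Halvorsen: $2,350; Ferraro: $3,800

Total billable hours = 2,000 + 1,663 + 625 + 1,008 = 5,296.
Pro-rata amounts: Sato 7,515.11; Marchetti 6,248.81; Halvorsen 2,348.47; Ferraro 3,787.61.
At nearest $50: Sato $7,500; Marchetti $6,250; Halvorsen $2,350; Ferraro $3,800. Sum = $19,900.
Sum already equals the total — no adjustment.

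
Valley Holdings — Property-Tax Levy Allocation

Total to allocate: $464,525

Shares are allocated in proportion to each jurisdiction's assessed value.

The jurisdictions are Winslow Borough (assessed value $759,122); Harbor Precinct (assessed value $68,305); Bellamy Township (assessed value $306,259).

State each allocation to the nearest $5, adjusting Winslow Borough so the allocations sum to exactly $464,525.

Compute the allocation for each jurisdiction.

Winslow Borough: $311,045; Harbor Precinct: $27,990; Bellamy Township: $125,490

Assessed value total: 1,133,686.
Pro-rata amounts: Winslow Borough 759,122/1,133,686 × $464,525 = 311,048.34; Harbor Precinct 68,305/1,133,686 × $464,525 = 27,987.80; Bellamy Township 306,259/1,133,686 × $464,525 = 125,488.86.
After rounding ($5): Winslow Borough $311,050; Harbor Precinct $27,990; Bellamy Township $125,490. Sum = $464,530.
Difference $464,525 − $464,530 = −$5 applied to Winslow Borough: Winslow Borough becomes $311,045.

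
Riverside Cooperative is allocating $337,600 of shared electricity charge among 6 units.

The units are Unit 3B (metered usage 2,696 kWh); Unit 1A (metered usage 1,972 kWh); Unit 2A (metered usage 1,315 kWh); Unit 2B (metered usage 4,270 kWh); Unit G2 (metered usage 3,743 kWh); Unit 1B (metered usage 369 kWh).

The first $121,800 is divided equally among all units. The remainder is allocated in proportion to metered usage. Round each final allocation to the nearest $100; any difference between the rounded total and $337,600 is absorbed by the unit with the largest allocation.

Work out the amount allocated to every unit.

$121,800 shared equally gives $20,300 per unit.
Remainder $215,800 by metered usage (total 14,365): Unit 3B 40,501.00 → $40,500; Unit 1A 29,624.62 → $29,600; Unit 2A 19,754.75 → $19,800; Unit 2B 64,146.61 → $64,100; Unit G2 56,229.68 → $56,200; Unit 1B 5,543.35 → $5,500.
Rounding difference +$100 on remainder applied to Unit 2B.
Totals: Unit 3B $20,300 + $40,500 = $60,800; Unit 1A $20,300 + $29,600 = $49,900; Unit 2A $20,300 + $19,800 = $40,100; Unit 2B $20,300 + $64,200 = $84,500; Unit G2 $20,300 + $56,200 = $76,500; Unit 1B $20,300 + $5,500 = $25,800.

Unit 3B: $60,800 | Unit 1A: $49,900 | Unit 2A: $40,100 | Unit 2B: $84,500 | Unit G2: $76,500 | Unit 1B: $25,800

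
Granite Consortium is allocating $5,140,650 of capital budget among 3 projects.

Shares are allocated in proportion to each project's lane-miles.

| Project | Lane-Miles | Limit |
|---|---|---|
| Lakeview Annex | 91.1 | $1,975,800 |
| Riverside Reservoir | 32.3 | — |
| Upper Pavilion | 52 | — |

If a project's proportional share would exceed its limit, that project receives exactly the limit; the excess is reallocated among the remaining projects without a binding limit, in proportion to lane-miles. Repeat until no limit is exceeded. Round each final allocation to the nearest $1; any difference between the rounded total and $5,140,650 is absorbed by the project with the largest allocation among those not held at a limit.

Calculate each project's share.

Lakeview Annex: $1,975,800; Riverside Reservoir: $1,212,629; Upper Pavilion: $1,952,221

Combined lane-miles = 175.4.
Proportional shares (ignoring caps): Lakeview Annex 2,669,972.72; Riverside Reservoir 946,653.34; Upper Pavilion 1,524,023.95.
Cap binds for Lakeview Annex ($1,975,800); remaining pool $3,164,850 reallocated over remaining lane-miles 84.3.
Remaining shares: Riverside Reservoir 1,212,629.36 → $1,212,629; Upper Pavilion 1,952,220.64 → $1,952,221.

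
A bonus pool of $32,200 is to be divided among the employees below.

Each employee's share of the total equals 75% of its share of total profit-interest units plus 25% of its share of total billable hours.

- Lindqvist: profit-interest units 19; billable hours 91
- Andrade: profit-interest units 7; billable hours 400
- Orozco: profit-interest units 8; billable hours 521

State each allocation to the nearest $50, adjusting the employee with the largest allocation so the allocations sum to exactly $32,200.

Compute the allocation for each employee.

Profit-interest units total 34; billable hours total 1,012.
Composite weights (75% profit-interest units + 25% billable hours): Lindqvist 0.4416; Andrade 0.2532; Orozco 0.3052.
Proportional shares: Lindqvist 14,219.45; Andrade 8,153.88; Orozco 9,826.67.
After rounding ($50): Lindqvist $14,200; Andrade $8,150; Orozco $9,850. Sum = $32,200.
No rounding difference to absorb.

Lindqvist: $14,200 | Andrade: $8,150 | Orozco: $9,850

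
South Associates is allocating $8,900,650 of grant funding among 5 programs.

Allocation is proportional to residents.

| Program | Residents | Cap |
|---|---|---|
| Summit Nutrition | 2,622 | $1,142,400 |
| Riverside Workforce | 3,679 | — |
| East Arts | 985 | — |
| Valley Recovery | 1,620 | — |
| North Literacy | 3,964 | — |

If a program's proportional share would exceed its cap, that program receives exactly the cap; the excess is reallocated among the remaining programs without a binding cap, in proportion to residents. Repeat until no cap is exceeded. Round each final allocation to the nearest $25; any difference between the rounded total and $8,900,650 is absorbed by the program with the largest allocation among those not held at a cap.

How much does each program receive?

Summit Nutrition: $1,142,400 · Riverside Workforce: $2,785,200 · East Arts: $745,700 · Valley Recovery: $1,226,425 · North Literacy: $3,000,925

Sum of residents: 12,870.
Unconstrained shares: Summit Nutrition 1,813,325.90; Riverside Workforce 2,544,327.22; East Arts 681,207.48; Valley Recovery 1,120,361.54; North Literacy 2,741,427.86.
Held at cap: Summit Nutrition ($1,142,400); balance $7,758,250 reallocated over remaining residents 10,248.
Redistributed shares: Riverside Workforce 2,785,187.52 → $2,785,200; East Arts 745,694.40 → $745,700; Valley Recovery 1,226,421.25 → $1,226,425; North Literacy 3,000,946.82 → $3,000,950.
Rounding difference −$25 applied to North Literacy → $3,000,925.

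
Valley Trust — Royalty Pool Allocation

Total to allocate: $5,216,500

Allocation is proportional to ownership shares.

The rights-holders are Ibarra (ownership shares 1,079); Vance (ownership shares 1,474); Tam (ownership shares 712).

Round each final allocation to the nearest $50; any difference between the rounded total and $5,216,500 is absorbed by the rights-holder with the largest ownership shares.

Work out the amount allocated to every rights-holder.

Ibarra: $1,723,900; Vance: $2,355,050; Tam: $1,137,550

Total ownership shares = 3,265.
Proportional shares: Ibarra 1,079/3,265 × $5,216,500 = 1,723,921.44; Vance 1,474/3,265 × $5,216,500 = 2,355,014.09; Tam 712/3,265 × $5,216,500 = 1,137,564.47.
After rounding ($50): Ibarra $1,723,900; Vance $2,355,000; Tam $1,137,550. Sum = $5,216,450.
Difference $5,216,500 − $5,216,450 = +$50 applied to largest ownership shares (Vance): Vance becomes $2,355,050.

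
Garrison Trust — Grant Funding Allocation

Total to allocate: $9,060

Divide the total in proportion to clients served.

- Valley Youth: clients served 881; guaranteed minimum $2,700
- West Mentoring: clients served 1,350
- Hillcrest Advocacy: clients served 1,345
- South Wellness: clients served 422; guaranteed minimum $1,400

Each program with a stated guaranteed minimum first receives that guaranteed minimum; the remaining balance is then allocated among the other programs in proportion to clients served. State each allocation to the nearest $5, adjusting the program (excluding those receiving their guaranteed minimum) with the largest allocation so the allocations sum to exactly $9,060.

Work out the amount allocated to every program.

Valley Youth: $2,700 | West Mentoring: $2,485 | Hillcrest Advocacy: $2,475 | South Wellness: $1,400

Minimums first: Valley Youth $2,700; South Wellness $1,400. Remaining pool $4,960.
Remaining pool split over remaining clients served 2,695: West Mentoring 2,484.60 → $2,485; Hillcrest Advocacy 2,475.40 → $2,475.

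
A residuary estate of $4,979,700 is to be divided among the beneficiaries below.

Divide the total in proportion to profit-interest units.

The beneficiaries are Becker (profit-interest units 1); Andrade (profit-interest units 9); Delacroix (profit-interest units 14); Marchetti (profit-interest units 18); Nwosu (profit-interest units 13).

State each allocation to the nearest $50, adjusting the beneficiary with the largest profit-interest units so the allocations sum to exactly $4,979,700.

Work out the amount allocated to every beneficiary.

Total profit-interest units = 55.
Proportional shares: Becker 1/55 × $4,979,700 = 90,540.00; Andrade 9/55 × $4,979,700 = 814,860.00; Delacroix 14/55 × $4,979,700 = 1,267,560.00; Marchetti 18/55 × $4,979,700 = 1,629,720.00; Nwosu 13/55 × $4,979,700 = 1,177,020.00.
After rounding ($50): Becker $90,550; Andrade $814,850; Delacroix $1,267,550; Marchetti $1,629,700; Nwosu $1,177,000. Sum = $4,979,650.
Difference $4,979,700 − $4,979,650 = +$50 applied to largest profit-interest units (Marchetti): Marchetti becomes $1,629,750.

Becker: $90,550 · Andrade: $814,850 · Delacroix: $1,267,550 · Marchetti: $1,629,750 · Nwosu: $1,177,000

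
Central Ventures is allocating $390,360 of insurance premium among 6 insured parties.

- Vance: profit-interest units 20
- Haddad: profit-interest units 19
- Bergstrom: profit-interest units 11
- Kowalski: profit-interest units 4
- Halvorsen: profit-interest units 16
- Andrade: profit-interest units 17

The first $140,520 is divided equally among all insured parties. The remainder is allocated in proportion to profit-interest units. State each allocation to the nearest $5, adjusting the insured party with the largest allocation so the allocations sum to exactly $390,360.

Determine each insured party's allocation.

Vance: $80,850 | Haddad: $77,985 | Bergstrom: $55,010 | Kowalski: $34,905 | Halvorsen: $69,370 | Andrade: $72,240

$140,520 shared equally gives $23,420 per insured party.
Remainder $249,840 by profit-interest units (total 87): Vance 57,434.48 → $57,435; Haddad 54,562.76 → $54,565; Bergstrom 31,588.97 → $31,590; Kowalski 11,486.90 → $11,485; Halvorsen 45,947.59 → $45,950; Andrade 48,819.31 → $48,820.
Rounding difference −$5 on remainder applied to Vance.
Totals: Vance $23,420 + $57,430 = $80,850; Haddad $23,420 + $54,565 = $77,985; Bergstrom $23,420 + $31,590 = $55,010; Kowalski $23,420 + $11,485 = $34,905; Halvorsen $23,420 + $45,950 = $69,370; Andrade $23,420 + $48,820 = $72,240.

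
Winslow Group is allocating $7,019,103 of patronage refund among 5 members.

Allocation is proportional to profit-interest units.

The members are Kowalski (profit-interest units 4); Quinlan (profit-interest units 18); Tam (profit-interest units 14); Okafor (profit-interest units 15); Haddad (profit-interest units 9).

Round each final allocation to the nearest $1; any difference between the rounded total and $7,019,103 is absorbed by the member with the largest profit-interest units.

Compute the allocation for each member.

Combined profit-interest units = 4 + 18 + 14 + 15 + 9 = 60.
Pro-rata amounts: Kowalski 467,940.20; Quinlan 2,105,730.90; Tam 1,637,790.70; Okafor 1,754,775.75; Haddad 1,052,865.45.
After rounding ($1): Kowalski $467,940; Quinlan $2,105,731; Tam $1,637,791; Okafor $1,754,776; Haddad $1,052,865. Sum = $7,019,103.
No rounding difference to absorb.

Kowalski: $467,940; Quinlan: $2,105,731; Tam: $1,637,791; Okafor: $1,754,776; Haddad: $1,052,865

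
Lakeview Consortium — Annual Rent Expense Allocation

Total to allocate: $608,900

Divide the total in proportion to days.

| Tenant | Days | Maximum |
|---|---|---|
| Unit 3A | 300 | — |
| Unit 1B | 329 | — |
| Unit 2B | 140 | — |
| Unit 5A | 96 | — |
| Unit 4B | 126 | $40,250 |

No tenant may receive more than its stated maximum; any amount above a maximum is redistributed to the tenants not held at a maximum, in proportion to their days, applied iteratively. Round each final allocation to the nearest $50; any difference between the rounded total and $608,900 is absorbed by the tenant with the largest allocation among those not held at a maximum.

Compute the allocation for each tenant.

Days total: 991.
Proportional shares (ignoring caps): Unit 3A 184,328.96; Unit 1B 202,147.43; Unit 2B 86,020.18; Unit 5A 58,985.27; Unit 4B 77,418.16.
Capped: Unit 4B ($40,250); balance $568,650 reallocated over remaining days 865.
Shares after redistribution: Unit 3A 197,219.65 → $197,200; Unit 1B 216,284.22 → $216,300; Unit 2B 92,035.84 → $92,050; Unit 5A 63,110.29 → $63,100.

Unit 3A: $197,200 | Unit 1B: $216,300 | Unit 2B: $92,050 | Unit 5A: $63,100 | Unit 4B: $40,250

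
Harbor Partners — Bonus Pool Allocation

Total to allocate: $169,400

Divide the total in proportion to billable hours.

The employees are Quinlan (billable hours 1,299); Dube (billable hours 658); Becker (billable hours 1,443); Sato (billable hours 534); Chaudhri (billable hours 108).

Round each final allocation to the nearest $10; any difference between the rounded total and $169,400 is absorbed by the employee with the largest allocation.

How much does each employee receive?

Combined billable hours = 4,042.
Proportional shares: Quinlan 1,299/4,042 × $169,400 = 54,441.02; Dube 658/4,042 × $169,400 = 27,576.74; Becker 1,443/4,042 × $169,400 = 60,476.05; Sato 534/4,042 × $169,400 = 22,379.91; Chaudhri 108/4,042 × $169,400 = 4,526.27.
After rounding ($10): Quinlan $54,440; Dube $27,580; Becker $60,480; Sato $22,380; Chaudhri $4,530. Sum = $169,410.
Difference $169,400 − $169,410 = −$10 applied to largest allocation (Becker): Becker becomes $60,470.

Quinlan: $54,440 | Dube: $27,580 | Becker: $60,470 | Sato: $22,380 | Chaudhri: $4,530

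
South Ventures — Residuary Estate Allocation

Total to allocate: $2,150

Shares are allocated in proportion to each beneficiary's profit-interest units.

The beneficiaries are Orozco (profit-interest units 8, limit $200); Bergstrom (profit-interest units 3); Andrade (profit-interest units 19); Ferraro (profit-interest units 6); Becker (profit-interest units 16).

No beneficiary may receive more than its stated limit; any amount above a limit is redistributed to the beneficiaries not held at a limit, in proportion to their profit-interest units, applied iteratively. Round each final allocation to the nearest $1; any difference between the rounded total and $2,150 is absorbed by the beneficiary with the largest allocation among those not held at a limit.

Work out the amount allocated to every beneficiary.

Total profit-interest units = 52.
Pro-rata shares before constraints: Orozco 330.77; Bergstrom 124.04; Andrade 785.58; Ferraro 248.08; Becker 661.54.
Capped: Orozco ($200); residual $1,950 reallocated over remaining profit-interest units 44.
Redistributed shares: Bergstrom 132.95 → $133; Andrade 842.05 → $842; Ferraro 265.91 → $266; Becker 709.09 → $709.

Orozco: $200; Bergstrom: $133; Andrade: $842; Ferraro: $266; Becker: $709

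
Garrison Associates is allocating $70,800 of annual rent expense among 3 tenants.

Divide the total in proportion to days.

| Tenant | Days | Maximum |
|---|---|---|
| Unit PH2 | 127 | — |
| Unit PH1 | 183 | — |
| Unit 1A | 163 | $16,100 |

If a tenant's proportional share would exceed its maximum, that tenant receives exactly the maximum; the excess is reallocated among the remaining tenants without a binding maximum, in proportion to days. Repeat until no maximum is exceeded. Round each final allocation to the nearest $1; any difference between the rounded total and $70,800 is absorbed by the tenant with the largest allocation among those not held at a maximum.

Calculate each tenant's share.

Unit PH2: $22,409; Unit PH1: $32,291; Unit 1A: $16,100

Total days = 473.
Unconstrained shares: Unit PH2 19,009.73; Unit PH1 27,391.97; Unit 1A 24,398.31.
Cap binds for Unit 1A ($16,100); remaining pool $54,700 reallocated over remaining days 310.
Shares after redistribution: Unit PH2 22,409.35 → $22,409; Unit PH1 32,290.65 → $32,291.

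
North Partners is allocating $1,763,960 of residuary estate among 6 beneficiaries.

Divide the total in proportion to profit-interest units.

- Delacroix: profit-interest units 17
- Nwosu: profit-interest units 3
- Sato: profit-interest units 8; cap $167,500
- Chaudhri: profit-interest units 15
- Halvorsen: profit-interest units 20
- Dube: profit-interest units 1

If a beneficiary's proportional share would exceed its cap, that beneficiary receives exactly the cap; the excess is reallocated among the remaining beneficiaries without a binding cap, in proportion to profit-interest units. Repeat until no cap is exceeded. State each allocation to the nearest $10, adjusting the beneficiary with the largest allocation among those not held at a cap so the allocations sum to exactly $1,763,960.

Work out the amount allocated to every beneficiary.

Delacroix: $484,640 | Nwosu: $85,520 | Sato: $167,500 | Chaudhri: $427,620 | Halvorsen: $570,170 | Dube: $28,510

Sum of profit-interest units: 64.
Unconstrained shares: Delacroix 468,551.88; Nwosu 82,685.62; Sato 220,495.00; Chaudhri 413,428.12; Halvorsen 551,237.50; Dube 27,561.88.
Held at cap: Sato ($167,500); residual $1,596,460 reallocated over remaining profit-interest units 56.
Redistributed shares: Delacroix 484,639.64 → $484,640; Nwosu 85,524.64 → $85,520; Chaudhri 427,623.21 → $427,620; Halvorsen 570,164.29 → $570,160; Dube 28,508.21 → $28,510.
Rounding difference +$10 applied to Halvorsen → $570,170.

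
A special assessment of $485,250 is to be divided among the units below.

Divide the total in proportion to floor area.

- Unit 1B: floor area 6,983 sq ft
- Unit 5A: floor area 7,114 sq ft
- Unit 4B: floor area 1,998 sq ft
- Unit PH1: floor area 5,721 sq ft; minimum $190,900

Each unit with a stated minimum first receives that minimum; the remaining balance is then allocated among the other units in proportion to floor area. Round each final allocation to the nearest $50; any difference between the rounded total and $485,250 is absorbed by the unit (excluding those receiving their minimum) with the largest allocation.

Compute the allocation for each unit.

Unit 1B: $127,700 | Unit 5A: $130,100 | Unit 4B: $36,550 | Unit PH1: $190,900

Fund the minimums — Unit PH1 $190,900. Balance $294,350.
Balance split over remaining floor area 16,095: Unit 1B 127,707.12 → $127,700; Unit 5A 130,102.88 → $130,100; Unit 4B 36,540.00 → $36,550.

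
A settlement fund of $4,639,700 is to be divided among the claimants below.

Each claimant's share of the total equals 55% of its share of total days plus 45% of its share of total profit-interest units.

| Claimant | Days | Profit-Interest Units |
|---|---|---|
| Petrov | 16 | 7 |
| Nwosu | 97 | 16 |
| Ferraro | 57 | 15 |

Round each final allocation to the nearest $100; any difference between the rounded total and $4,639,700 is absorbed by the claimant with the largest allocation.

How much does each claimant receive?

Petrov: $624,800 · Nwosu: $2,335,100 · Ferraro: $1,679,800

Days total 170; profit-interest units total 38.
Composite weights (55% days + 45% profit-interest units): Petrov 0.1347; Nwosu 0.5033; Ferraro 0.3620.
Pro-rata amounts: Petrov 624,779.42; Nwosu 2,335,148.08; Ferraro 1,679,772.50.
After rounding ($100): Petrov $624,800; Nwosu $2,335,100; Ferraro $1,679,800. Sum = $4,639,700.
Rounded total matches; no reconciliation needed.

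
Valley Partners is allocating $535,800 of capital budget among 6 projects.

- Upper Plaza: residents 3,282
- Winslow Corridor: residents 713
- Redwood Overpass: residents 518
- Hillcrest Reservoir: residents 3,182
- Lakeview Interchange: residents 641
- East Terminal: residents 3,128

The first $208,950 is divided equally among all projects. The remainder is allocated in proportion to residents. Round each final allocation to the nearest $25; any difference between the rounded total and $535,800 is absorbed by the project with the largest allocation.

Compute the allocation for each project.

Upper Plaza: $128,400; Winslow Corridor: $55,150; Redwood Overpass: $49,600; Hillcrest Reservoir: $125,550; Lakeview Interchange: $53,100; East Terminal: $124,000

$208,950 shared equally gives $34,825 per project.
Remainder $326,850 by residents (total 11,464): Upper Plaza 93,573.07 → $93,575; Winslow Corridor 20,328.34 → $20,325; Redwood Overpass 14,768.69 → $14,775; Hillcrest Reservoir 90,721.97 → $90,725; Lakeview Interchange 18,275.55 → $18,275; East Terminal 89,182.38 → $89,175.
Totals: Upper Plaza $34,825 + $93,575 = $128,400; Winslow Corridor $34,825 + $20,325 = $55,150; Redwood Overpass $34,825 + $14,775 = $49,600; Hillcrest Reservoir $34,825 + $90,725 = $125,550; Lakeview Interchange $34,825 + $18,275 = $53,100; East Terminal $34,825 + $89,175 = $124,000.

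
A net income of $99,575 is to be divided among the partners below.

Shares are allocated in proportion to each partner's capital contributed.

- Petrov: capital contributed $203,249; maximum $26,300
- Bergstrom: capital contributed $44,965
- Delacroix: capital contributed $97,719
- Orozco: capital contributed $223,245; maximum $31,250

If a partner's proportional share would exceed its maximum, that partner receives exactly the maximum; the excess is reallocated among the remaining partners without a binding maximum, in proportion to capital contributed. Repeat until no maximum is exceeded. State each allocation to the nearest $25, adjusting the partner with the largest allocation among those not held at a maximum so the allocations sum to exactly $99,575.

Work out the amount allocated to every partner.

Petrov: $26,300 | Bergstrom: $13,250 | Delacroix: $28,775 | Orozco: $31,250

Capital contributed total: 569,178.
Pro-rata shares before constraints: Petrov 35,557.45; Bergstrom 7,866.41; Delacroix 17,095.48; Orozco 39,055.66.
Held at cap: Petrov ($26,300), Orozco ($31,250); remaining pool $42,025 reallocated over remaining capital contributed 142,684.
Shares after redistribution: Bergstrom 13,243.63 → $13,250; Delacroix 28,781.37 → $28,775.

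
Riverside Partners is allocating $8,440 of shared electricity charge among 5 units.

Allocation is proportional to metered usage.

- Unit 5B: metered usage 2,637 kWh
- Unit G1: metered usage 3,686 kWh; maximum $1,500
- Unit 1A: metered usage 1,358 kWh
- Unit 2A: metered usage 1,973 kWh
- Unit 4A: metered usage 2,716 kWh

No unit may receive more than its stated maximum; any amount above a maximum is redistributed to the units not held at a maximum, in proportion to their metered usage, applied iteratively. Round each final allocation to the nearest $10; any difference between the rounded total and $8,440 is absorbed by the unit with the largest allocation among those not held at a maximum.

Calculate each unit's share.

Metered usage total: 12,370.
Proportional shares (ignoring caps): Unit 5B 1,799.21; Unit G1 2,514.94; Unit 1A 926.56; Unit 2A 1,346.17; Unit 4A 1,853.12.
Cap binds for Unit G1 ($1,500); residual $6,940 reallocated over remaining metered usage 8,684.
Shares after redistribution: Unit 5B 2,107.41 → $2,110; Unit 1A 1,085.27 → $1,090; Unit 2A 1,576.76 → $1,580; Unit 4A 2,170.55 → $2,170.
Rounding difference −$10 applied to Unit 4A → $2,160.

Unit 5B: $2,110 | Unit G1: $1,500 | Unit 1A: $1,090 | Unit 2A: $1,580 | Unit 4A: $2,160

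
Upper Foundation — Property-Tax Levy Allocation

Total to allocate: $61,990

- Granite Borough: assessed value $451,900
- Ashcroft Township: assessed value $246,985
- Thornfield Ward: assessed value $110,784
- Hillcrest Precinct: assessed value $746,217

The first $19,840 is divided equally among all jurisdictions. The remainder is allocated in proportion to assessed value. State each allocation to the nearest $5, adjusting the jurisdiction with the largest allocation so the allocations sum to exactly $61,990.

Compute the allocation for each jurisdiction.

Granite Borough: $17,200 | Ashcroft Township: $11,650 | Thornfield Ward: $7,960 | Hillcrest Precinct: $25,180

$19,840 shared equally gives $4,960 per jurisdiction.
Remainder $42,150 by assessed value (total 1,555,886): Granite Borough 12,242.28 → $12,240; Ashcroft Township 6,690.99 → $6,690; Thornfield Ward 3,001.21 → $3,000; Hillcrest Precinct 20,215.52 → $20,215.
Rounding difference +$5 on remainder applied to Hillcrest Precinct.
Totals: Granite Borough $4,960 + $12,240 = $17,200; Ashcroft Township $4,960 + $6,690 = $11,650; Thornfield Ward $4,960 + $3,000 = $7,960; Hillcrest Precinct $4,960 + $20,220 = $25,180.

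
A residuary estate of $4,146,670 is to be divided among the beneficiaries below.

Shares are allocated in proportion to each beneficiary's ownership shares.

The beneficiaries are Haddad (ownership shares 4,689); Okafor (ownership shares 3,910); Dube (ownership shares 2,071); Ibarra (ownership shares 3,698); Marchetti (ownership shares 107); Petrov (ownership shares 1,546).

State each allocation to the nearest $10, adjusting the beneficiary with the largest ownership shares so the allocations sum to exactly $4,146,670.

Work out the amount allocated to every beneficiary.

Sum of ownership shares: 4,689 + 3,910 + 2,071 + 3,698 + 107 + 1,546 = 16,021.
Unrounded shares: Haddad 1,213,640.57; Okafor 1,012,014.21; Dube 536,031.06; Ibarra 957,142.85; Marchetti 27,694.51; Petrov 400,146.80.
At nearest $10: Haddad $1,213,640; Okafor $1,012,010; Dube $536,030; Ibarra $957,140; Marchetti $27,690; Petrov $400,150. Sum = $4,146,660.
Difference $4,146,670 − $4,146,660 = +$10 applied to largest ownership shares (Haddad): Haddad becomes $1,213,650.

Haddad: $1,213,650 | Okafor: $1,012,010 | Dube: $536,030 | Ibarra: $957,140 | Marchetti: $27,690 | Petrov: $400,150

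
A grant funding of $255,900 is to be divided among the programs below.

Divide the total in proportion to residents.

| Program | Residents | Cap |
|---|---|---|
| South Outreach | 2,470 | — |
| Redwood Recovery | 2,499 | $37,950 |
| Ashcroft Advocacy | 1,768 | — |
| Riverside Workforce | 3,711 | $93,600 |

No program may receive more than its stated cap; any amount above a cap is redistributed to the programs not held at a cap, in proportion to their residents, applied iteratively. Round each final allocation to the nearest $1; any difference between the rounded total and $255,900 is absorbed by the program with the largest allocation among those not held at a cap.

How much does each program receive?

Sum of residents: 10,448.
Unconstrained shares: South Outreach 60,497.03; Redwood Recovery 61,207.32; Ashcroft Advocacy 43,303.14; Riverside Workforce 90,892.51.
Cap binds for Redwood Recovery ($37,950); remaining pool $217,950 reallocated over remaining residents 7,949.
Cap binds for Riverside Workforce ($93,600); remaining pool $124,350 reallocated over remaining residents 4,238.
Redistributed shares: South Outreach 72,473.93 → $72,474; Ashcroft Advocacy 51,876.07 → $51,876.

South Outreach: $72,474 · Redwood Recovery: $37,950 · Ashcroft Advocacy: $51,876 · Riverside Workforce: $93,600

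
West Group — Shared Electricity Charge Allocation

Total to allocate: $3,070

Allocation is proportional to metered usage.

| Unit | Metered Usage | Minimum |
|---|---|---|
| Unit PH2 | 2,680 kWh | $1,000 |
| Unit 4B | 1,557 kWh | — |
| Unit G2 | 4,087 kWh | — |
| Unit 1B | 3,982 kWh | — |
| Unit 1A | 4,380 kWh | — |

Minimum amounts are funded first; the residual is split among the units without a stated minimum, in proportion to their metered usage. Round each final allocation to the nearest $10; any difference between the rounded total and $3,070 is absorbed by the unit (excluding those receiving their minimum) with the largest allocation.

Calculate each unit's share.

Unit PH2: $1,000; Unit 4B: $230; Unit G2: $600; Unit 1B: $590; Unit 1A: $650

Minimums first: Unit PH2 $1,000. Balance $2,070.
Balance split over remaining metered usage 14,006: Unit 4B 230.11 → $230; Unit G2 604.03 → $600; Unit 1B 588.51 → $590; Unit 1A 647.34 → $650.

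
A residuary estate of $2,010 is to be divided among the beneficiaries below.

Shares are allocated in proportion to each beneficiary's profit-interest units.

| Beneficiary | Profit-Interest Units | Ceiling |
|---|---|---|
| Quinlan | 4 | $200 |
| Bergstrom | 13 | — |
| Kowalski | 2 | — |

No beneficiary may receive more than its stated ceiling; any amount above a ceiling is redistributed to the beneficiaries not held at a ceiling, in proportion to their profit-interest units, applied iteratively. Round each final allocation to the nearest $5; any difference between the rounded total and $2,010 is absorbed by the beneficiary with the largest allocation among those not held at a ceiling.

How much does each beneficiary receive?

Total profit-interest units = 19.
Proportional shares (ignoring caps): Quinlan 423.16; Bergstrom 1,375.26; Kowalski 211.58.
Capped: Quinlan ($200); residual $1,810 reallocated over remaining profit-interest units 15.
Shares after redistribution: Bergstrom 1,568.67 → $1,570; Kowalski 241.33 → $240.

Quinlan: $200 · Bergstrom: $1,570 · Kowalski: $240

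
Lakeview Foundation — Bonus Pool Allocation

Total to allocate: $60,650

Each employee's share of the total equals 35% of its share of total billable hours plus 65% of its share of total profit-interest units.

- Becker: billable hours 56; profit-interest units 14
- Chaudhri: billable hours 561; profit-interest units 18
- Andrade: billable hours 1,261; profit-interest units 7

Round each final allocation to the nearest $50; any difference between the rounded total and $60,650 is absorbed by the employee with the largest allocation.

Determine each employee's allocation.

Totals — billable hours 1,878, profit-interest units 39.
Combined weights (35% billable hours + 65% profit-interest units): Becker 0.2438; Chaudhri 0.4046; Andrade 0.3517.
Unrounded shares: Becker 14,784.65; Chaudhri 24,536.12; Andrade 21,329.23.
After rounding ($50): Becker $14,800; Chaudhri $24,550; Andrade $21,350. Sum = $60,700.
Difference $60,650 − $60,700 = −$50 applied to largest allocation (Chaudhri): Chaudhri becomes $24,500.

Becker: $14,800 | Chaudhri: $24,500 | Andrade: $21,350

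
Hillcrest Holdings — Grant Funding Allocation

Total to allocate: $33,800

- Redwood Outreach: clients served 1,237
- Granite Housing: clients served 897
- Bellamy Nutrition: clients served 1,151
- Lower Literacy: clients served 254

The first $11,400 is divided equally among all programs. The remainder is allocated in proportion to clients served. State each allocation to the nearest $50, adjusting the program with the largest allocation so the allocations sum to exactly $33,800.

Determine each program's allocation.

Redwood Outreach: $10,650 | Granite Housing: $8,550 | Bellamy Nutrition: $10,150 | Lower Literacy: $4,450

Equal tier: $11,400 ÷ 4 = $2,850 apiece.
Remainder $22,400 by clients served (total 3,539): Redwood Outreach 7,829.56 → $7,850; Granite Housing 5,677.54 → $5,700; Bellamy Nutrition 7,285.22 → $7,300; Lower Literacy 1,607.69 → $1,600.
Rounding difference −$50 on remainder applied to Redwood Outreach.
Totals: Redwood Outreach $2,850 + $7,800 = $10,650; Granite Housing $2,850 + $5,700 = $8,550; Bellamy Nutrition $2,850 + $7,300 = $10,150; Lower Literacy $2,850 + $1,600 = $4,450.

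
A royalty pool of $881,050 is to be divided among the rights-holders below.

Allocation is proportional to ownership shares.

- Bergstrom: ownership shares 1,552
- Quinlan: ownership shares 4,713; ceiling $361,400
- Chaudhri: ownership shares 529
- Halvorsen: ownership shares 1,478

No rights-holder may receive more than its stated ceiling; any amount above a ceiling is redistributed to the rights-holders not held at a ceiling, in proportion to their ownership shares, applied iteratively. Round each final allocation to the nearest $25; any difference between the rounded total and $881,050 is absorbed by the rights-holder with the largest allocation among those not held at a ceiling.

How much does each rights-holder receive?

Bergstrom: $226,600 · Quinlan: $361,400 · Chaudhri: $77,250 · Halvorsen: $215,800

Combined ownership shares = 8,272.
Pro-rata shares before constraints: Bergstrom 165,303.38; Quinlan 501,981.22; Chaudhri 56,343.74; Halvorsen 157,421.65.
Cap binds for Quinlan ($361,400); balance $519,650 reallocated over remaining ownership shares 3,559.
Shares after redistribution: Bergstrom 226,607.70 → $226,600; Chaudhri 77,239.35 → $77,250; Halvorsen 215,802.95 → $215,800.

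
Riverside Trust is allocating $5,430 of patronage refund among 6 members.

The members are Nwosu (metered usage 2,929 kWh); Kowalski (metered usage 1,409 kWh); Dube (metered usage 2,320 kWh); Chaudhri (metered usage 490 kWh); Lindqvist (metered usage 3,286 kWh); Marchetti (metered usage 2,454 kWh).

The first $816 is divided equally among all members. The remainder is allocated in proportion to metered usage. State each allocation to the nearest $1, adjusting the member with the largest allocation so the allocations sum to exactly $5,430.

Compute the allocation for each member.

Nwosu: $1,185 | Kowalski: $640 | Dube: $967 | Chaudhri: $311 | Lindqvist: $1,312 | Marchetti: $1,015

Equal tier: $816 ÷ 6 = $136 apiece.
Remainder $4,614 by metered usage (total 12,888): Nwosu 1,048.60 → $1,049; Kowalski 504.43 → $504; Dube 830.58 → $831; Chaudhri 175.42 → $175; Lindqvist 1,176.41 → $1,176; Marchetti 878.55 → $879.
Totals: Nwosu $136 + $1,049 = $1,185; Kowalski $136 + $504 = $640; Dube $136 + $831 = $967; Chaudhri $136 + $175 = $311; Lindqvist $136 + $1,176 = $1,312; Marchetti $136 + $879 = $1,015.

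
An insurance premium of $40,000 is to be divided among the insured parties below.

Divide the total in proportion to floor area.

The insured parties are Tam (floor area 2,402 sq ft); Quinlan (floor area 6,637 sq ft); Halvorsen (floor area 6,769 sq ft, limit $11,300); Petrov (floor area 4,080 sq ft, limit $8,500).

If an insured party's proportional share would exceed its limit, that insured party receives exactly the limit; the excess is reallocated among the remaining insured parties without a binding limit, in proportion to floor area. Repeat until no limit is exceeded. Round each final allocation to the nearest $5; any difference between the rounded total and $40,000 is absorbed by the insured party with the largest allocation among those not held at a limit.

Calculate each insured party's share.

Tam: $5,370 · Quinlan: $14,830 · Halvorsen: $11,300 · Petrov: $8,500

Floor area total: 19,888.
Proportional shares (ignoring caps): Tam 4,831.05; Quinlan 13,348.75; Halvorsen 13,614.24; Petrov 8,205.95.
Cap binds for Halvorsen ($11,300); balance $28,700 reallocated over remaining floor area 13,119.
Cap binds for Petrov ($8,500); balance $20,200 reallocated over remaining floor area 9,039.
Redistributed shares: Tam 5,367.89 → $5,370; Quinlan 14,832.11 → $14,830.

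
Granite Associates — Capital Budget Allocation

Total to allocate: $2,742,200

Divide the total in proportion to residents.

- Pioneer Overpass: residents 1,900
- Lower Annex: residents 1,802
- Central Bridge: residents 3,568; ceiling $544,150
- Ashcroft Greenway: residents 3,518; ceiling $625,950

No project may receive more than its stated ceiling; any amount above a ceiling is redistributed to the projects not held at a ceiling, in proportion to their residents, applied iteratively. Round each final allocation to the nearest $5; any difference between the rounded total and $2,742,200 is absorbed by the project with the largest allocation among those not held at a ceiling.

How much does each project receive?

Combined residents = 10,788.
Proportional shares (ignoring caps): Pioneer Overpass 482,960.70; Lower Annex 458,050.09; Central Bridge 906,949.35; Ashcroft Greenway 894,239.86.
Held at cap: Central Bridge ($544,150), Ashcroft Greenway ($625,950); balance $1,572,100 reallocated over remaining residents 3,702.
Remaining shares: Pioneer Overpass 806,858.45 → $806,860; Lower Annex 765,241.55 → $765,240.

Pioneer Overpass: $806,860 | Lower Annex: $765,240 | Central Bridge: $544,150 | Ashcroft Greenway: $625,950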